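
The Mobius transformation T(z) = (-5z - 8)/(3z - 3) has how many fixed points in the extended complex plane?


Step 1: Fixed points satisfy T(z) = z
Step 2: 3z^2 + 2z + 8 = 0
Step 3: Discriminant = 2^2 - 4*3*8 = -92
Step 4: Number of fixed points = 2

2


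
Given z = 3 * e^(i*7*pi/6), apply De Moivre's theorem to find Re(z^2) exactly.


Step 1: By De Moivre's theorem, z^2 = 3^2 * e^(i*2*7*pi/6) = 9 * (cos(7*pi/3) + i*sin(7*pi/3))
Step 2: |z|^2 = 3^2 = 9
Step 3: Reduce the angle mod 2*pi: 7*pi/3 - 2*pi = pi/3
Step 4: cos(pi/3) = 1/2
Step 5: Re(z^2) = 9 * 1/2 = 9/2

9/2


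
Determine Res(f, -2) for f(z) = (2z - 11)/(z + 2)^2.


Step 1: Pole of order 2 at z = -2
Step 2: Res = lim d/dz [(z + 2)^2 * f(z)] as z -> -2
Step 3: (z + 2)^2 * f(z) = 2z - 11
Step 4: d/dz[2z - 11] = 2

2


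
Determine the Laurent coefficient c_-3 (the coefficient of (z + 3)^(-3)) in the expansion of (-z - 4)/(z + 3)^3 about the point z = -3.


Step 1: Write the numerator in powers of (z + 3): -z - 4 = -(z + 3) + (-1*(-3) - 4) = -(z + 3) - 1
Step 2: Divide by (z + 3)^3: f(z) = -(z + 3)^(-3) - (z + 3)^(-2)
Step 3: This finite sum is the Laurent series of f about z = -3.
Step 4: Coefficient of (z + 3)^(-3) = -1*(-3) - 4 = -1

-1


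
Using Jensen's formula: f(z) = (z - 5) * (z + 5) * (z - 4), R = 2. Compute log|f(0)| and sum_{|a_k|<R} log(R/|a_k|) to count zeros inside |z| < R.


Jensen's formula: (1/2pi)*integral log|f(Re^it)|dt = log|f(0)| + sum_{|a_k|<R} log(R/|a_k|)
Step 1: f(0) = (-5) * 5 * (-4) = 100
Step 2: log|f(0)| = log|5| + log|-5| + log|4| = 4.6052
Step 3: Zeros inside |z| < 2: none
Step 4: Jensen sum = (empty sum) = 0
Step 5: n(R) = number of terms in the Jensen sum = count of zeros inside |z| < 2 = 0

0


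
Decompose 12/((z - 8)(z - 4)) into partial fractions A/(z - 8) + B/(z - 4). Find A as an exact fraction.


Step 1: Multiply both sides by (z - 8) and set z = 8
Step 2: A = 12 / (8 - 4)
Step 3: A = 12 / 4
Step 4: A = 3

3


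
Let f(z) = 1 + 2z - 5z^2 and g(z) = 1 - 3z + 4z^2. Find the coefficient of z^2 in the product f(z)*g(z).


Step 1: z^2 term in f*g comes from: (1)*(4z^2) + (2z)*(-3z) + (-5z^2)*(1)
Step 2: = 4 - 6 - 5
Step 3: = -7

-7


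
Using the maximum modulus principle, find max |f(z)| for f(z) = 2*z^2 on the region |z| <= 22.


Step 1: On |z| = 22, |f(z)| = 2 * |z|^2 = 2 * 22^2
Step 2: By maximum modulus principle, maximum is on boundary.
Step 3: Maximum = 2 * 484 = 968

968


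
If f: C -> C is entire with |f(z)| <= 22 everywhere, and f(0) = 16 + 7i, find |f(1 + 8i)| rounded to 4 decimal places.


Step 1: By Liouville's theorem, a bounded entire function is constant.
Step 2: f(z) = f(0) = 16 + 7i for all z.
Step 3: |f(w)| = |16 + 7i| = sqrt(256 + 49)
Step 4: = 17.4642

17.4642


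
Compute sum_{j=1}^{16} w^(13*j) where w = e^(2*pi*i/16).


Step 1: The sum sum_{j=1}^{n} w^(k*j) equals n if n | k, else 0.
Step 2: Here n = 16, k = 13
Step 3: Does n divide k? 16 | 13 -> False
Step 4: Sum = 0

0


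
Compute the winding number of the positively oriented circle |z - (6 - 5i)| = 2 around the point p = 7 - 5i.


Step 1: Center c = (6, -5), radius = 2
Step 2: |p - c|^2 = 1^2 + 0^2 = 1
Step 3: r^2 = 4
Step 4: |p-c| < r so winding number = 1

1


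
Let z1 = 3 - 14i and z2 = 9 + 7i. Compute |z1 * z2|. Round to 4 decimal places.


Step 1: |z1| = sqrt(3^2 + (-14)^2) = sqrt(205)
Step 2: |z2| = sqrt(9^2 + 7^2) = sqrt(130)
Step 3: |z1*z2| = |z1|*|z2| = sqrt(205) * sqrt(130) = sqrt(205 * 130) = sqrt(26650)
Step 4: = 163.2483

163.2483


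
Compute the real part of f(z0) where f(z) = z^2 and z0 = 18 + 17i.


Step 1: z0 = 18 + 17i
Step 2: z0^2 = 18^2 - 17^2 + 612i
Step 3: real part = 324 - 289 = 35

35


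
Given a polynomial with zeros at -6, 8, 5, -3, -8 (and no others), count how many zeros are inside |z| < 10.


Step 1: Check each root:
  z = -6: |-6| = 6 < 10
  z = 8: |8| = 8 < 10
  z = 5: |5| = 5 < 10
  z = -3: |-3| = 3 < 10
  z = -8: |-8| = 8 < 10
Step 2: Count = 5

5


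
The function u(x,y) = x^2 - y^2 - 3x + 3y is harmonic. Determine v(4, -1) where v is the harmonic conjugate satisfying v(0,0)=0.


Step 1: v_x = -u_y = 2y - 3
Step 2: v_y = u_x = 2x - 3
Step 3: v = 2xy - 3x - 3y + C
Step 4: v(0,0) = 0 => C = 0
Step 5: v(4, -1) = -17

-17


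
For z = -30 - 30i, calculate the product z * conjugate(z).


Step 1: conj(z) = -30 + 30i
Step 2: z * conj(z) = (-30)^2 + (-30)^2
Step 3: = 900 + 900 = 1800

1800


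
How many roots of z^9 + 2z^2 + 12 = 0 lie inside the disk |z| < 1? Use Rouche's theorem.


Step 1: On |z| = 1 the three terms have sizes |z^9| = 1^9 = 1, |2z^2| = 2*1^2 = 2, |12| = 12
Step 2: The dominant term is g(z) = 12; let h(z) = z^9 + 2z^2 so f = g + h
Step 3: On |z| = 1: |g| = 12 and |h| <= 1 + 2 = 3
Step 4: Since 12 > 3, |h| < |g| on |z| = 1, so by Rouche f has the same number of zeros as g inside |z| < 1
Step 5: g(z) = 12 is a nonzero constant with no zeros inside |z| < 1. Answer = 0

0


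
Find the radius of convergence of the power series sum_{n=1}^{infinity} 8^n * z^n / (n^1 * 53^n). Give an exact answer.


Step 1: General term a_n = 8^n / (n^1 * 53^n)
Step 2: By the root test, |a_n|^(1/n) = 8 / (n^(1/n) * 53) -> 8/53 as n -> infinity (since n^(1/n) -> 1)
Step 3: R = 1/lim|a_n|^(1/n) = 53/8

53/8


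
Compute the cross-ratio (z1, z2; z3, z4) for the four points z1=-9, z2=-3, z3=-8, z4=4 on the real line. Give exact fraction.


Step 1: (z1-z3)(z2-z4) = (-1) * (-7) = 7
Step 2: (z1-z4)(z2-z3) = (-13) * 5 = -65
Step 3: Cross-ratio = -7/65 = -7/65

-7/65


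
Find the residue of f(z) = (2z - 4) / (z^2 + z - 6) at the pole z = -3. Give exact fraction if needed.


Step 1: Q(z) = z^2 + z - 6 = (z + 3)(z - 2)
Step 2: Q'(z) = 2z + 1
Step 3: Q'(-3) = -5, P(-3) = -10
Step 4: Res = P(-3)/Q'(-3) = -10/(-5) = 2

2


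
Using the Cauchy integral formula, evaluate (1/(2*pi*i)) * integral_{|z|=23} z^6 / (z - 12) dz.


Step 1: f(z) = z^6, a = 12 is inside |z| = 23
Step 2: By Cauchy integral formula: (1/(2pi*i)) * integral = f(a)
Step 3: f(12) = 12^6 = 2985984

2985984


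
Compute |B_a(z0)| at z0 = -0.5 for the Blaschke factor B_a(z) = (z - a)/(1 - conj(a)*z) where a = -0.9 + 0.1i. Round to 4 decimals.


Step 1: Numerator z0 - a = -0.5 - (-0.9 + 0.1i) = 0.4 - 0.1i
Step 2: Denominator 1 - conj(a)*z0 = 1 - (-0.9 - 0.1i)*(-0.5) = 0.55 - 0.05i
Step 3: |z0 - a|^2 = 0.4^2 + (-0.1)^2 = 0.17; |1 - conj(a)*z0|^2 = 0.55^2 + (-0.05)^2 = 0.305
Step 4: |B_a(-0.5)| = sqrt(0.17 / 0.305) = sqrt(0.557377)
Step 5: = 0.7466

0.7466


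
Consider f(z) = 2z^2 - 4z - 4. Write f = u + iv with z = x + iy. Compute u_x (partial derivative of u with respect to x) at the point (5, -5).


Step 1: f(z) = 2(x+iy)^2 - 4(x+iy) - 4
Step 2: u = 2(x^2 - y^2) - 4x - 4
Step 3: u_x = 4x - 4
Step 4: At (5, -5): u_x = 20 - 4 = 16

16


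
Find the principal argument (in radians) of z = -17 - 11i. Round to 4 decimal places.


Step 1: z = -17 - 11i
Step 2: arg(z) = atan2(-11, -17)
Step 3: arg(z) = -2.5673

-2.5673


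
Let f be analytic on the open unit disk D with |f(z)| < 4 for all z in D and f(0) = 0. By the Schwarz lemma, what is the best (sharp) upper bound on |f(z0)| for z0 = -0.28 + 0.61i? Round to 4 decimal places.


Step 1: g = f/4 maps D -> D with g(0) = 0, so by the Schwarz lemma |g(z)| <= |z|, i.e. |f(z)| <= 4|z|; this is sharp (f(z) = 4z).
Step 2: |z0|^2 = (-0.28)^2 + 0.61^2 = 0.4505
Step 3: |z0| = sqrt(0.4505) = 0.671193
Step 4: Best bound = 4 * |z0| = 4 * 0.671193 = 2.6848

2.6848


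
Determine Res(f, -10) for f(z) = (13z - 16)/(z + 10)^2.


Step 1: Pole of order 2 at z = -10
Step 2: Res = lim d/dz [(z + 10)^2 * f(z)] as z -> -10
Step 3: (z + 10)^2 * f(z) = 13z - 16
Step 4: d/dz[13z - 16] = 13

13


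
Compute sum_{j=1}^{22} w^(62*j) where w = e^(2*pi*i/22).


Step 1: The sum sum_{j=1}^{n} w^(k*j) equals n if n | k, else 0.
Step 2: Here n = 22, k = 62
Step 3: Does n divide k? 22 | 62 -> False
Step 4: Sum = 0

0


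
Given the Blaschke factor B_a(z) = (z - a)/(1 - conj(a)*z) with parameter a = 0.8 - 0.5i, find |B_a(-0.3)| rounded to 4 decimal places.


Step 1: Numerator z0 - a = -0.3 - (0.8 - 0.5i) = -1.1 + 0.5i
Step 2: Denominator 1 - conj(a)*z0 = 1 - (0.8 + 0.5i)*(-0.3) = 1.24 + 0.15i
Step 3: |z0 - a|^2 = (-1.1)^2 + 0.5^2 = 1.46; |1 - conj(a)*z0|^2 = 1.24^2 + 0.15^2 = 1.5601
Step 4: |B_a(-0.3)| = sqrt(1.46 / 1.5601) = sqrt(0.935837)
Step 5: = 0.9674

0.9674


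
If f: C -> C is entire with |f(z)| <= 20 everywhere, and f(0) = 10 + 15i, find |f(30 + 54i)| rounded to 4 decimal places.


Step 1: By Liouville's theorem, a bounded entire function is constant.
Step 2: f(z) = f(0) = 10 + 15i for all z.
Step 3: |f(w)| = |10 + 15i| = sqrt(100 + 225)
Step 4: = 18.0278

18.0278


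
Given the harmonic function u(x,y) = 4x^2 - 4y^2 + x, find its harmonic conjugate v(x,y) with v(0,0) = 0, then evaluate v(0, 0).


Step 1: v_x = -u_y = 8y + 0
Step 2: v_y = u_x = 8x + 1
Step 3: v = 8xy + y + C
Step 4: v(0,0) = 0 => C = 0
Step 5: v(0, 0) = 0

0


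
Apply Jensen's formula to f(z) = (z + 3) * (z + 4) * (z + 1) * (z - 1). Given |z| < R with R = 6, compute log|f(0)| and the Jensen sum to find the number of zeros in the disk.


Jensen's formula: (1/2pi)*integral log|f(Re^it)|dt = log|f(0)| + sum_{|a_k|<R} log(R/|a_k|)
Step 1: f(0) = 3 * 4 * 1 * (-1) = -12
Step 2: log|f(0)| = log|-3| + log|-4| + log|-1| + log|1| = 2.4849
Step 3: Zeros inside |z| < 6: -3, -4, -1, 1
Step 4: Jensen sum = log(6/3) + log(6/4) + log(6/1) + log(6/1) = 4.6821
Step 5: n(R) = number of terms in the Jensen sum = count of zeros inside |z| < 6 = 4

4


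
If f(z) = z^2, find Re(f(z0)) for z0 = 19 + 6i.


Step 1: z0 = 19 + 6i
Step 2: z0^2 = 19^2 - 6^2 + 228i
Step 3: real part = 361 - 36 = 325

325


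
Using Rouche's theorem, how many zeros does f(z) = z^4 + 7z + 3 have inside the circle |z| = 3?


Step 1: On |z| = 3 the three terms have sizes |z^4| = 3^4 = 81, |7z| = 7*3 = 21, |3| = 3
Step 2: The dominant term is g(z) = z^4; let h(z) = 7z + 3 so f = g + h
Step 3: On |z| = 3: |g| = 81 and |h| <= 21 + 3 = 24
Step 4: Since 81 > 24, |h| < |g| on |z| = 3, so by Rouche f has the same number of zeros as g inside |z| < 3
Step 5: g(z) = z^4 has 4 zeros (all at the origin) inside |z| < 3. Answer = 4

4


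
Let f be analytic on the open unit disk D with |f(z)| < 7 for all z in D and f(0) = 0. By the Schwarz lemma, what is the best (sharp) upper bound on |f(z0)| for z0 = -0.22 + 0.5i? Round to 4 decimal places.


Step 1: g = f/7 maps D -> D with g(0) = 0, so by the Schwarz lemma |g(z)| <= |z|, i.e. |f(z)| <= 7|z|; this is sharp (f(z) = 7z).
Step 2: |z0|^2 = (-0.22)^2 + 0.5^2 = 0.2984
Step 3: |z0| = sqrt(0.2984) = 0.54626
Step 4: Best bound = 7 * |z0| = 7 * 0.54626 = 3.8238

3.8238


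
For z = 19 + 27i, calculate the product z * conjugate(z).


Step 1: conj(z) = 19 - 27i
Step 2: z * conj(z) = 19^2 + 27^2
Step 3: = 361 + 729 = 1090

1090


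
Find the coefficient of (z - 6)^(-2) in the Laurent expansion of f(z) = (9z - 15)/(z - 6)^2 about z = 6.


Step 1: Write the numerator in powers of (z - 6): 9z - 15 = 9(z - 6) + (9*6 - 15) = 9(z - 6) + 39
Step 2: Divide by (z - 6)^2: f(z) = 39(z - 6)^(-2) + 9(z - 6)^(-1)
Step 3: This finite sum is the Laurent series of f about z = 6.
Step 4: Coefficient of (z - 6)^(-2) = 9*6 - 15 = 39

39


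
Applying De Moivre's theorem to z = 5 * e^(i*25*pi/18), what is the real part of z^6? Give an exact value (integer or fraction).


Step 1: By De Moivre's theorem, z^6 = 5^6 * e^(i*6*25*pi/18) = 15625 * (cos(25*pi/3) + i*sin(25*pi/3))
Step 2: |z|^6 = 5^6 = 15625
Step 3: Reduce the angle mod 2*pi: 25*pi/3 - 8*pi = pi/3
Step 4: cos(pi/3) = 1/2
Step 5: Re(z^6) = 15625 * 1/2 = 15625/2

15625/2


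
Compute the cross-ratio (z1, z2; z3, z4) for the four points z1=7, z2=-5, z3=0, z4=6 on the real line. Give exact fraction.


Step 1: (z1-z3)(z2-z4) = 7 * (-11) = -77
Step 2: (z1-z4)(z2-z3) = 1 * (-5) = -5
Step 3: Cross-ratio = 77/5 = 77/5

77/5


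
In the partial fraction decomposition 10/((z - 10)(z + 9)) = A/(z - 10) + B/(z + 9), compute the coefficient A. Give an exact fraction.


Step 1: Multiply both sides by (z - 10) and set z = 10
Step 2: A = 10 / (10 + 9)
Step 3: A = 10 / 19
Step 4: A = 10/19

10/19


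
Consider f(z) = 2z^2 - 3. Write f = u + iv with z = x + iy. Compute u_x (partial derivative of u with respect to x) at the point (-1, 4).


Step 1: f(z) = 2(x+iy)^2 - 3
Step 2: u = 2(x^2 - y^2) - 3
Step 3: u_x = 4x + 0
Step 4: At (-1, 4): u_x = -4 + 0 = -4

-4


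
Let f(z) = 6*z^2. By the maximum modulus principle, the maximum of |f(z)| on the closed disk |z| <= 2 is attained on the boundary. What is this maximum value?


Step 1: On |z| = 2, |f(z)| = 6 * |z|^2 = 6 * 2^2
Step 2: By maximum modulus principle, maximum is on boundary.
Step 3: Maximum = 6 * 4 = 24

24


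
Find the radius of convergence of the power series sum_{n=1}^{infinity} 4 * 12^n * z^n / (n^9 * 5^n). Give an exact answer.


Step 1: General term a_n = 4 * 12^n / (n^9 * 5^n)
Step 2: By the root test, |a_n|^(1/n) = 4^(1/n) * 12 / (n^(9/n) * 5) -> 12/5 as n -> infinity (since 4^(1/n) -> 1 and n^(9/n) -> 1)
Step 3: R = 1/lim|a_n|^(1/n) = 5/12

5/12


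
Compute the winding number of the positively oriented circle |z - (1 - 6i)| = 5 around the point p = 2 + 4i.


Step 1: Center c = (1, -6), radius = 5
Step 2: |p - c|^2 = 1^2 + 10^2 = 101
Step 3: r^2 = 25
Step 4: |p-c| > r so winding number = 0

0


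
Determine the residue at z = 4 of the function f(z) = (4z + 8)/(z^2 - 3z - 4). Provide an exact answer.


Step 1: Q(z) = z^2 - 3z - 4 = (z - 4)(z + 1)
Step 2: Q'(z) = 2z - 3
Step 3: Q'(4) = 5, P(4) = 24
Step 4: Res = P(4)/Q'(4) = 24/5 = 24/5

24/5


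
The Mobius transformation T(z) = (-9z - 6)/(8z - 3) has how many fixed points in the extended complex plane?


Step 1: Fixed points satisfy T(z) = z
Step 2: 8z^2 + 6z + 6 = 0
Step 3: Discriminant = 6^2 - 4*8*6 = -156
Step 4: Number of fixed points = 2

2


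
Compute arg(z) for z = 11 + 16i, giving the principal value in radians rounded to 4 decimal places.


Step 1: z = 11 + 16i
Step 2: arg(z) = atan2(16, 11)
Step 3: arg(z) = 0.9685

0.9685


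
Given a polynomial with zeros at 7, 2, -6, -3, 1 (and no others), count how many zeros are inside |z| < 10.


Step 1: Check each root:
  z = 7: |7| = 7 < 10
  z = 2: |2| = 2 < 10
  z = -6: |-6| = 6 < 10
  z = -3: |-3| = 3 < 10
  z = 1: |1| = 1 < 10
Step 2: Count = 5

5


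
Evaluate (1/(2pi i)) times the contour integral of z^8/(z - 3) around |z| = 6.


Step 1: f(z) = z^8, a = 3 is inside |z| = 6
Step 2: By Cauchy integral formula: (1/(2pi*i)) * integral = f(a)
Step 3: f(3) = 3^8 = 6561

6561


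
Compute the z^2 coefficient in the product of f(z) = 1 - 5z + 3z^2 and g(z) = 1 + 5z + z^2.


Step 1: z^2 term in f*g comes from: (1)*(z^2) + (-5z)*(5z) + (3z^2)*(1)
Step 2: = 1 - 25 + 3
Step 3: = -21

-21


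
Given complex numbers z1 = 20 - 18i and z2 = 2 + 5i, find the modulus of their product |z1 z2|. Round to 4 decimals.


Step 1: |z1| = sqrt(20^2 + (-18)^2) = sqrt(724)
Step 2: |z2| = sqrt(2^2 + 5^2) = sqrt(29)
Step 3: |z1*z2| = |z1|*|z2| = sqrt(724) * sqrt(29) = sqrt(724 * 29) = sqrt(20996)
Step 4: = 144.9

144.9


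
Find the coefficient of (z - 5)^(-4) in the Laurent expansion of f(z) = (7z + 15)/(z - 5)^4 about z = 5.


Step 1: Write the numerator in powers of (z - 5): 7z + 15 = 7(z - 5) + (7*5 + 15) = 7(z - 5) + 50
Step 2: Divide by (z - 5)^4: f(z) = 50(z - 5)^(-4) + 7(z - 5)^(-3)
Step 3: This finite sum is the Laurent series of f about z = 5.
Step 4: Coefficient of (z - 5)^(-4) = 7*5 + 15 = 50

50


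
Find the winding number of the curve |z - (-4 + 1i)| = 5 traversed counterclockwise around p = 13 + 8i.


Step 1: Center c = (-4, 1), radius = 5
Step 2: |p - c|^2 = 17^2 + 7^2 = 338
Step 3: r^2 = 25
Step 4: |p-c| > r so winding number = 0

0


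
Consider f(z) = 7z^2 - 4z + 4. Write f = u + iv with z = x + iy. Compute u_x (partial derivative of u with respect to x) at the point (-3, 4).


Step 1: f(z) = 7(x+iy)^2 - 4(x+iy) + 4
Step 2: u = 7(x^2 - y^2) - 4x + 4
Step 3: u_x = 14x - 4
Step 4: At (-3, 4): u_x = -42 - 4 = -46

-46


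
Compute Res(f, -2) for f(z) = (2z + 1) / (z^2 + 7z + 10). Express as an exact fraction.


Step 1: Q(z) = z^2 + 7z + 10 = (z + 2)(z + 5)
Step 2: Q'(z) = 2z + 7
Step 3: Q'(-2) = 3, P(-2) = -3
Step 4: Res = P(-2)/Q'(-2) = -3/3 = -1

-1


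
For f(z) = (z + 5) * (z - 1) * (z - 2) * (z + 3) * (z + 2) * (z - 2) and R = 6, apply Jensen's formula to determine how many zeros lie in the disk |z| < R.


Jensen's formula: (1/2pi)*integral log|f(Re^it)|dt = log|f(0)| + sum_{|a_k|<R} log(R/|a_k|)
Step 1: f(0) = 5 * (-1) * (-2) * 3 * 2 * (-2) = -120
Step 2: log|f(0)| = log|-5| + log|1| + log|2| + log|-3| + log|-2| + log|2| = 4.7875
Step 3: Zeros inside |z| < 6: -5, 1, 2, -3, -2, 2
Step 4: Jensen sum = log(6/5) + log(6/1) + log(6/2) + log(6/3) + log(6/2) + log(6/2) = 5.9631
Step 5: n(R) = number of terms in the Jensen sum = count of zeros inside |z| < 6 = 6

6


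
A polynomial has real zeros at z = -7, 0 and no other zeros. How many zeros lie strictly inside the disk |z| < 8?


Step 1: Check each root:
  z = -7: |-7| = 7 < 8
  z = 0: |0| = 0 < 8
Step 2: Count = 2

2


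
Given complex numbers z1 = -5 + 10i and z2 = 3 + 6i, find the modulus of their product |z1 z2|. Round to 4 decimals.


Step 1: |z1| = sqrt((-5)^2 + 10^2) = sqrt(125)
Step 2: |z2| = sqrt(3^2 + 6^2) = sqrt(45)
Step 3: |z1*z2| = |z1|*|z2| = sqrt(125) * sqrt(45) = sqrt(125 * 45) = sqrt(5625)
Step 4: = 75.0

75.0


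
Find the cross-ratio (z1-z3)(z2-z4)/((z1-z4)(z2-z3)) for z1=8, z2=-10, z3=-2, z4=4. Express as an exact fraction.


Step 1: (z1-z3)(z2-z4) = 10 * (-14) = -140
Step 2: (z1-z4)(z2-z3) = 4 * (-8) = -32
Step 3: Cross-ratio = 140/32 = 35/8

35/8


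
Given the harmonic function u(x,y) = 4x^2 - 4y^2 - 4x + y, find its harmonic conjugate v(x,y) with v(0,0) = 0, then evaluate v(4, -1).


Step 1: v_x = -u_y = 8y - 1
Step 2: v_y = u_x = 8x - 4
Step 3: v = 8xy - x - 4y + C
Step 4: v(0,0) = 0 => C = 0
Step 5: v(4, -1) = -32

-32


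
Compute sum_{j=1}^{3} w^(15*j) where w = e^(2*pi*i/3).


Step 1: The sum sum_{j=1}^{n} w^(k*j) equals n if n | k, else 0.
Step 2: Here n = 3, k = 15
Step 3: Does n divide k? 3 | 15 -> True
Step 4: Sum = 3

3


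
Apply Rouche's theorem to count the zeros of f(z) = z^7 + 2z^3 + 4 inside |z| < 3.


Step 1: On |z| = 3 the three terms have sizes |z^7| = 3^7 = 2187, |2z^3| = 2*3^3 = 54, |4| = 4
Step 2: The dominant term is g(z) = z^7; let h(z) = 2z^3 + 4 so f = g + h
Step 3: On |z| = 3: |g| = 2187 and |h| <= 54 + 4 = 58
Step 4: Since 2187 > 58, |h| < |g| on |z| = 3, so by Rouche f has the same number of zeros as g inside |z| < 3
Step 5: g(z) = z^7 has 7 zeros (all at the origin) inside |z| < 3. Answer = 7

7


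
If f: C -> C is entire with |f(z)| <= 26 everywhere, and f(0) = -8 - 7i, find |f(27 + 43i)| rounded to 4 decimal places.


Step 1: By Liouville's theorem, a bounded entire function is constant.
Step 2: f(z) = f(0) = -8 - 7i for all z.
Step 3: |f(w)| = |-8 - 7i| = sqrt(64 + 49)
Step 4: = 10.6301

10.6301


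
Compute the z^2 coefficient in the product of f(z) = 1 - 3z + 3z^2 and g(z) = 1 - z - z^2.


Step 1: z^2 term in f*g comes from: (1)*(-z^2) + (-3z)*(-z) + (3z^2)*(1)
Step 2: = -1 + 3 + 3
Step 3: = 5

5


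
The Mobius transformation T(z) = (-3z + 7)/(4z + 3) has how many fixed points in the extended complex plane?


Step 1: Fixed points satisfy T(z) = z
Step 2: 4z^2 + 6z - 7 = 0
Step 3: Discriminant = 6^2 - 4*4*(-7) = 148
Step 4: Number of fixed points = 2

2


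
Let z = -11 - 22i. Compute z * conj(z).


Step 1: conj(z) = -11 + 22i
Step 2: z * conj(z) = (-11)^2 + (-22)^2
Step 3: = 121 + 484 = 605

605


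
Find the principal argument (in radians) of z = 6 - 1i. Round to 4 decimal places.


Step 1: z = 6 - 1i
Step 2: arg(z) = atan2(-1, 6)
Step 3: arg(z) = -0.1651

-0.1651


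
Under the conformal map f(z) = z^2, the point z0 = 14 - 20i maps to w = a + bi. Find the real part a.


Step 1: z0 = 14 - 20i
Step 2: z0^2 = 14^2 - (-20)^2 - 560i
Step 3: real part = 196 - 400 = -204

-204


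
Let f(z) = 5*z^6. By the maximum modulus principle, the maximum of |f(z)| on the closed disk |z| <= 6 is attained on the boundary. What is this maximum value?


Step 1: On |z| = 6, |f(z)| = 5 * |z|^6 = 5 * 6^6
Step 2: By maximum modulus principle, maximum is on boundary.
Step 3: Maximum = 5 * 46656 = 233280

233280


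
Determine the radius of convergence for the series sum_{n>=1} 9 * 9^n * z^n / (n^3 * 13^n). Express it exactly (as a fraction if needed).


Step 1: General term a_n = 9 * 9^n / (n^3 * 13^n)
Step 2: By the root test, |a_n|^(1/n) = 9^(1/n) * 9 / (n^(3/n) * 13) -> 9/13 as n -> infinity (since 9^(1/n) -> 1 and n^(3/n) -> 1)
Step 3: R = 1/lim|a_n|^(1/n) = 13/9

13/9


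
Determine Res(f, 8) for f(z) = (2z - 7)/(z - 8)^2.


Step 1: Pole of order 2 at z = 8
Step 2: Res = lim d/dz [(z - 8)^2 * f(z)] as z -> 8
Step 3: (z - 8)^2 * f(z) = 2z - 7
Step 4: d/dz[2z - 7] = 2

2


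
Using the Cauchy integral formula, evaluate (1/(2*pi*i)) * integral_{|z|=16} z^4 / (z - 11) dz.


Step 1: f(z) = z^4, a = 11 is inside |z| = 16
Step 2: By Cauchy integral formula: (1/(2pi*i)) * integral = f(a)
Step 3: f(11) = 11^4 = 14641

14641


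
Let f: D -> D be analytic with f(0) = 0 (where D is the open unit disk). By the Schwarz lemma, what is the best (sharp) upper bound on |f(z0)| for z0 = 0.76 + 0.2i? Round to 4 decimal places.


Step 1: Schwarz lemma: if f: D -> D is analytic with f(0) = 0, then |f(z)| <= |z| for all z in D, and this is sharp (f(z) = z).
Step 2: |z0|^2 = 0.76^2 + 0.2^2 = 0.6176
Step 3: |z0| = sqrt(0.6176) = 0.785875
Step 4: Best bound = |z0| = 0.7859

0.7859


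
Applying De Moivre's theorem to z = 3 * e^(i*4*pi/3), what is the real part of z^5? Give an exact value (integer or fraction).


Step 1: By De Moivre's theorem, z^5 = 3^5 * e^(i*5*4*pi/3) = 243 * (cos(20*pi/3) + i*sin(20*pi/3))
Step 2: |z|^5 = 3^5 = 243
Step 3: Reduce the angle mod 2*pi: 20*pi/3 - 6*pi = 2*pi/3
Step 4: cos(2*pi/3) = -1/2
Step 5: Re(z^5) = 243 * (-1/2) = -243/2

-243/2


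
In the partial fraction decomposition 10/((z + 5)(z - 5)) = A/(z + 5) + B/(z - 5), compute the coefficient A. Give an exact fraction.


Step 1: Multiply both sides by (z + 5) and set z = -5
Step 2: A = 10 / (-5 - 5)
Step 3: A = 10 / (-10)
Step 4: A = -1

-1


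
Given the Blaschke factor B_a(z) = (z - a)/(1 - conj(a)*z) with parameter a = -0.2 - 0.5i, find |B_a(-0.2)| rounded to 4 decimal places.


Step 1: Numerator z0 - a = -0.2 - (-0.2 - 0.5i) = 0 + 0.5i
Step 2: Denominator 1 - conj(a)*z0 = 1 - (-0.2 + 0.5i)*(-0.2) = 0.96 + 0.1i
Step 3: |z0 - a|^2 = 0^2 + 0.5^2 = 0.25; |1 - conj(a)*z0|^2 = 0.96^2 + 0.1^2 = 0.9316
Step 4: |B_a(-0.2)| = sqrt(0.25 / 0.9316) = sqrt(0.268356)
Step 5: = 0.518

0.518


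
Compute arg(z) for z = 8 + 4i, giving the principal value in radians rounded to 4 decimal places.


Step 1: z = 8 + 4i
Step 2: arg(z) = atan2(4, 8)
Step 3: arg(z) = 0.4636

0.4636


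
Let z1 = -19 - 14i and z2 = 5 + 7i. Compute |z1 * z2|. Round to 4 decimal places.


Step 1: |z1| = sqrt((-19)^2 + (-14)^2) = sqrt(557)
Step 2: |z2| = sqrt(5^2 + 7^2) = sqrt(74)
Step 3: |z1*z2| = |z1|*|z2| = sqrt(557) * sqrt(74) = sqrt(557 * 74) = sqrt(41218)
Step 4: = 203.0222

203.0222


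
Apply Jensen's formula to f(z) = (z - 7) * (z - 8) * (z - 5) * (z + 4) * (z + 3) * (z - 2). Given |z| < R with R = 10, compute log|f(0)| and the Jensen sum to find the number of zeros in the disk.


Jensen's formula: (1/2pi)*integral log|f(Re^it)|dt = log|f(0)| + sum_{|a_k|<R} log(R/|a_k|)
Step 1: f(0) = (-7) * (-8) * (-5) * 4 * 3 * (-2) = 6720
Step 2: log|f(0)| = log|7| + log|8| + log|5| + log|-4| + log|-3| + log|2| = 8.8128
Step 3: Zeros inside |z| < 10: 7, 8, 5, -4, -3, 2
Step 4: Jensen sum = log(10/7) + log(10/8) + log(10/5) + log(10/4) + log(10/3) + log(10/2) = 5.0027
Step 5: n(R) = number of terms in the Jensen sum = count of zeros inside |z| < 10 = 6

6


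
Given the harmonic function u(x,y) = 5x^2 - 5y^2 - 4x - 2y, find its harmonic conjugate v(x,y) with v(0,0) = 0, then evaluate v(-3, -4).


Step 1: v_x = -u_y = 10y + 2
Step 2: v_y = u_x = 10x - 4
Step 3: v = 10xy + 2x - 4y + C
Step 4: v(0,0) = 0 => C = 0
Step 5: v(-3, -4) = 130

130


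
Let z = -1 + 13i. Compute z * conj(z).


Step 1: conj(z) = -1 - 13i
Step 2: z * conj(z) = (-1)^2 + 13^2
Step 3: = 1 + 169 = 170

170


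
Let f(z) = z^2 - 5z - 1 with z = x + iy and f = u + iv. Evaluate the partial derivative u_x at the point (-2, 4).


Step 1: f(z) = (x+iy)^2 - 5(x+iy) - 1
Step 2: u = (x^2 - y^2) - 5x - 1
Step 3: u_x = 2x - 5
Step 4: At (-2, 4): u_x = -4 - 5 = -9

-9


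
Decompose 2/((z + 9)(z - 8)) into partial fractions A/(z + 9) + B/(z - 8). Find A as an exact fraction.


Step 1: Multiply both sides by (z + 9) and set z = -9
Step 2: A = 2 / (-9 - 8)
Step 3: A = 2 / (-17)
Step 4: A = -2/17

-2/17


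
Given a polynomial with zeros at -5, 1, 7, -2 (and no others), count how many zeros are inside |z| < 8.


Step 1: Check each root:
  z = -5: |-5| = 5 < 8
  z = 1: |1| = 1 < 8
  z = 7: |7| = 7 < 8
  z = -2: |-2| = 2 < 8
Step 2: Count = 4

4


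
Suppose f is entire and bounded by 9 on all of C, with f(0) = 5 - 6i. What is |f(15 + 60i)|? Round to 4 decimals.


Step 1: By Liouville's theorem, a bounded entire function is constant.
Step 2: f(z) = f(0) = 5 - 6i for all z.
Step 3: |f(w)| = |5 - 6i| = sqrt(25 + 36)
Step 4: = 7.8102

7.8102


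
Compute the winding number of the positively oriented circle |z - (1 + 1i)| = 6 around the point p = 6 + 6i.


Step 1: Center c = (1, 1), radius = 6
Step 2: |p - c|^2 = 5^2 + 5^2 = 50
Step 3: r^2 = 36
Step 4: |p-c| > r so winding number = 0

0


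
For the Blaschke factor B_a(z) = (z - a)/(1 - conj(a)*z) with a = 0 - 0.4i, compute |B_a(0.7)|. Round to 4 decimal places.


Step 1: Numerator z0 - a = 0.7 - (0 - 0.4i) = 0.7 + 0.4i
Step 2: Denominator 1 - conj(a)*z0 = 1 - (0 + 0.4i)*0.7 = 1 - 0.28i
Step 3: |z0 - a|^2 = 0.7^2 + 0.4^2 = 0.65; |1 - conj(a)*z0|^2 = 1^2 + (-0.28)^2 = 1.0784
Step 4: |B_a(0.7)| = sqrt(0.65 / 1.0784) = sqrt(0.602745)
Step 5: = 0.7764

0.7764


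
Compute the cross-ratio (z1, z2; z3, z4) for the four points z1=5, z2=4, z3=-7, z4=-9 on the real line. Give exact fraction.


Step 1: (z1-z3)(z2-z4) = 12 * 13 = 156
Step 2: (z1-z4)(z2-z3) = 14 * 11 = 154
Step 3: Cross-ratio = 156/154 = 78/77

78/77


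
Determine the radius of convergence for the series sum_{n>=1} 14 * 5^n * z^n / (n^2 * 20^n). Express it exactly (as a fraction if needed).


Step 1: General term a_n = 14 * 5^n / (n^2 * 20^n)
Step 2: By the root test, |a_n|^(1/n) = 14^(1/n) * 5 / (n^(2/n) * 20) -> 5/20 as n -> infinity (since 14^(1/n) -> 1 and n^(2/n) -> 1)
Step 3: R = 1/lim|a_n|^(1/n) = 20/5 = 4

4


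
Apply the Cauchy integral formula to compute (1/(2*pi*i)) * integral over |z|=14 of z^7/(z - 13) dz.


Step 1: f(z) = z^7, a = 13 is inside |z| = 14
Step 2: By Cauchy integral formula: (1/(2pi*i)) * integral = f(a)
Step 3: f(13) = 13^7 = 62748517

62748517


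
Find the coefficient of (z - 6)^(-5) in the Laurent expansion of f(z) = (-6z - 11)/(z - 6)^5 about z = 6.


Step 1: Write the numerator in powers of (z - 6): -6z - 11 = -6(z - 6) + (-6*6 - 11) = -6(z - 6) - 47
Step 2: Divide by (z - 6)^5: f(z) = -47(z - 6)^(-5) - 6(z - 6)^(-4)
Step 3: This finite sum is the Laurent series of f about z = 6.
Step 4: Coefficient of (z - 6)^(-5) = -6*6 - 11 = -47

-47


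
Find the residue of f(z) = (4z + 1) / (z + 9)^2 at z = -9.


Step 1: Pole of order 2 at z = -9
Step 2: Res = lim d/dz [(z + 9)^2 * f(z)] as z -> -9
Step 3: (z + 9)^2 * f(z) = 4z + 1
Step 4: d/dz[4z + 1] = 4

4


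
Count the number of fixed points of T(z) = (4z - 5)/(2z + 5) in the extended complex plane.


Step 1: Fixed points satisfy T(z) = z
Step 2: 2z^2 + z + 5 = 0
Step 3: Discriminant = 1^2 - 4*2*5 = -39
Step 4: Number of fixed points = 2

2


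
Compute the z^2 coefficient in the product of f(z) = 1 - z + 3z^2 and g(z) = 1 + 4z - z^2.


Step 1: z^2 term in f*g comes from: (1)*(-z^2) + (-z)*(4z) + (3z^2)*(1)
Step 2: = -1 - 4 + 3
Step 3: = -2

-2


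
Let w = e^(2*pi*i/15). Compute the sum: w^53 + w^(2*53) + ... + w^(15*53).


Step 1: The sum sum_{j=1}^{n} w^(k*j) equals n if n | k, else 0.
Step 2: Here n = 15, k = 53
Step 3: Does n divide k? 15 | 53 -> False
Step 4: Sum = 0

0


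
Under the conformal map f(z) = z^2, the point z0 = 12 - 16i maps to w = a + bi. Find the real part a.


Step 1: z0 = 12 - 16i
Step 2: z0^2 = 12^2 - (-16)^2 - 384i
Step 3: real part = 144 - 256 = -112

-112


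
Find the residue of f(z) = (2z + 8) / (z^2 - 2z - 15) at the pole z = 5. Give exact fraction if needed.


Step 1: Q(z) = z^2 - 2z - 15 = (z - 5)(z + 3)
Step 2: Q'(z) = 2z - 2
Step 3: Q'(5) = 8, P(5) = 18
Step 4: Res = P(5)/Q'(5) = 18/8 = 9/4

9/4


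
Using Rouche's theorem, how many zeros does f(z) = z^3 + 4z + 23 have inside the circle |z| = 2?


Step 1: On |z| = 2 the three terms have sizes |z^3| = 2^3 = 8, |4z| = 4*2 = 8, |23| = 23
Step 2: The dominant term is g(z) = 23; let h(z) = z^3 + 4z so f = g + h
Step 3: On |z| = 2: |g| = 23 and |h| <= 8 + 8 = 16
Step 4: Since 23 > 16, |h| < |g| on |z| = 2, so by Rouche f has the same number of zeros as g inside |z| < 2
Step 5: g(z) = 23 is a nonzero constant with no zeros inside |z| < 2. Answer = 0

0


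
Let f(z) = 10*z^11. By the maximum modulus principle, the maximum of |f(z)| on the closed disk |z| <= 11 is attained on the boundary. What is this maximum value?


Step 1: On |z| = 11, |f(z)| = 10 * |z|^11 = 10 * 11^11
Step 2: By maximum modulus principle, maximum is on boundary.
Step 3: Maximum = 10 * 285311670611 = 2853116706110

2853116706110


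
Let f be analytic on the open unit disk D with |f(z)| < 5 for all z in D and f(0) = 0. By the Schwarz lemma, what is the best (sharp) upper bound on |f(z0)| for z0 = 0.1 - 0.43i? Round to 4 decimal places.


Step 1: g = f/5 maps D -> D with g(0) = 0, so by the Schwarz lemma |g(z)| <= |z|, i.e. |f(z)| <= 5|z|; this is sharp (f(z) = 5z).
Step 2: |z0|^2 = 0.1^2 + (-0.43)^2 = 0.1949
Step 3: |z0| = sqrt(0.1949) = 0.441475
Step 4: Best bound = 5 * |z0| = 5 * 0.441475 = 2.2074

2.2074


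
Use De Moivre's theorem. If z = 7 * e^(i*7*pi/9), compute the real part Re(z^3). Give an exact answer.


Step 1: By De Moivre's theorem, z^3 = 7^3 * e^(i*3*7*pi/9) = 343 * (cos(7*pi/3) + i*sin(7*pi/3))
Step 2: |z|^3 = 7^3 = 343
Step 3: Reduce the angle mod 2*pi: 7*pi/3 - 2*pi = pi/3
Step 4: cos(pi/3) = 1/2
Step 5: Re(z^3) = 343 * 1/2 = 343/2

343/2


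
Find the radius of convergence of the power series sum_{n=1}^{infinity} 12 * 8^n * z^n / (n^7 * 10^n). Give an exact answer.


Step 1: General term a_n = 12 * 8^n / (n^7 * 10^n)
Step 2: By the root test, |a_n|^(1/n) = 12^(1/n) * 8 / (n^(7/n) * 10) -> 8/10 as n -> infinity (since 12^(1/n) -> 1 and n^(7/n) -> 1)
Step 3: R = 1/lim|a_n|^(1/n) = 10/8 = 5/4

5/4


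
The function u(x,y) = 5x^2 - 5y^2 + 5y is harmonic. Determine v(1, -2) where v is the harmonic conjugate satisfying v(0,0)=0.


Step 1: v_x = -u_y = 10y - 5
Step 2: v_y = u_x = 10x + 0
Step 3: v = 10xy - 5x + C
Step 4: v(0,0) = 0 => C = 0
Step 5: v(1, -2) = -25

-25


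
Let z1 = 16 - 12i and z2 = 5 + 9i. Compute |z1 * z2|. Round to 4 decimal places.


Step 1: |z1| = sqrt(16^2 + (-12)^2) = sqrt(400)
Step 2: |z2| = sqrt(5^2 + 9^2) = sqrt(106)
Step 3: |z1*z2| = |z1|*|z2| = sqrt(400) * sqrt(106) = sqrt(400 * 106) = sqrt(42400)
Step 4: = 205.9126

205.9126


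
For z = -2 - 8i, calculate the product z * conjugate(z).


Step 1: conj(z) = -2 + 8i
Step 2: z * conj(z) = (-2)^2 + (-8)^2
Step 3: = 4 + 64 = 68

68


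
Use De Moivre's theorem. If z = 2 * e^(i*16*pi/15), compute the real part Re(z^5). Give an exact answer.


Step 1: By De Moivre's theorem, z^5 = 2^5 * e^(i*5*16*pi/15) = 32 * (cos(16*pi/3) + i*sin(16*pi/3))
Step 2: |z|^5 = 2^5 = 32
Step 3: Reduce the angle mod 2*pi: 16*pi/3 - 4*pi = 4*pi/3
Step 4: cos(4*pi/3) = -1/2
Step 5: Re(z^5) = 32 * (-1/2) = -16

-16


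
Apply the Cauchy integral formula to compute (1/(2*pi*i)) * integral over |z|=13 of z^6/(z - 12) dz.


Step 1: f(z) = z^6, a = 12 is inside |z| = 13
Step 2: By Cauchy integral formula: (1/(2pi*i)) * integral = f(a)
Step 3: f(12) = 12^6 = 2985984

2985984


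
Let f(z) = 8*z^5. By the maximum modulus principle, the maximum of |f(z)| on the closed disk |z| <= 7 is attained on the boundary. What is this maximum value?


Step 1: On |z| = 7, |f(z)| = 8 * |z|^5 = 8 * 7^5
Step 2: By maximum modulus principle, maximum is on boundary.
Step 3: Maximum = 8 * 16807 = 134456

134456


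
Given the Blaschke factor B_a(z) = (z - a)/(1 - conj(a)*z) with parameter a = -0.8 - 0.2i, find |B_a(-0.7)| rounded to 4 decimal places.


Step 1: Numerator z0 - a = -0.7 - (-0.8 - 0.2i) = 0.1 + 0.2i
Step 2: Denominator 1 - conj(a)*z0 = 1 - (-0.8 + 0.2i)*(-0.7) = 0.44 + 0.14i
Step 3: |z0 - a|^2 = 0.1^2 + 0.2^2 = 0.05; |1 - conj(a)*z0|^2 = 0.44^2 + 0.14^2 = 0.2132
Step 4: |B_a(-0.7)| = sqrt(0.05 / 0.2132) = sqrt(0.234522)
Step 5: = 0.4843

0.4843


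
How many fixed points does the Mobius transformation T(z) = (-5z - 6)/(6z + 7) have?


Step 1: Fixed points satisfy T(z) = z
Step 2: 6z^2 + 12z + 6 = 0
Step 3: Discriminant = 12^2 - 4*6*6 = 0
Step 4: Number of fixed points = 1

1


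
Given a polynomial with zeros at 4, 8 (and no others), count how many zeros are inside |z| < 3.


Step 1: Check each root:
  z = 4: |4| = 4 >= 3
  z = 8: |8| = 8 >= 3
Step 2: Count = 0

0


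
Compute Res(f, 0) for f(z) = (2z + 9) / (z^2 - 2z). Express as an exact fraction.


Step 1: Q(z) = z^2 - 2z = (z)(z - 2)
Step 2: Q'(z) = 2z - 2
Step 3: Q'(0) = -2, P(0) = 9
Step 4: Res = P(0)/Q'(0) = 9/(-2) = -9/2

-9/2


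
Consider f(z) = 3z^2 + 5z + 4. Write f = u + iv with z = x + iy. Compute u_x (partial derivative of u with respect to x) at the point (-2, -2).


Step 1: f(z) = 3(x+iy)^2 + 5(x+iy) + 4
Step 2: u = 3(x^2 - y^2) + 5x + 4
Step 3: u_x = 6x + 5
Step 4: At (-2, -2): u_x = -12 + 5 = -7

-7


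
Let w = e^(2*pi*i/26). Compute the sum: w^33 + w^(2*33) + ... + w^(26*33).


Step 1: The sum sum_{j=1}^{n} w^(k*j) equals n if n | k, else 0.
Step 2: Here n = 26, k = 33
Step 3: Does n divide k? 26 | 33 -> False
Step 4: Sum = 0

0


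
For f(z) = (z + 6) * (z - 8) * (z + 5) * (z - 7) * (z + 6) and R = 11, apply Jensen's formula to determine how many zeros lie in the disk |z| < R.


Jensen's formula: (1/2pi)*integral log|f(Re^it)|dt = log|f(0)| + sum_{|a_k|<R} log(R/|a_k|)
Step 1: f(0) = 6 * (-8) * 5 * (-7) * 6 = 10080
Step 2: log|f(0)| = log|-6| + log|8| + log|-5| + log|7| + log|-6| = 9.2183
Step 3: Zeros inside |z| < 11: -6, 8, -5, 7, -6
Step 4: Jensen sum = log(11/6) + log(11/8) + log(11/5) + log(11/7) + log(11/6) = 2.7712
Step 5: n(R) = number of terms in the Jensen sum = count of zeros inside |z| < 11 = 5

5


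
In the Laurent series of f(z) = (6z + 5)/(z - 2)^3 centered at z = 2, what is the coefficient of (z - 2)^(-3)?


Step 1: Write the numerator in powers of (z - 2): 6z + 5 = 6(z - 2) + (6*2 + 5) = 6(z - 2) + 17
Step 2: Divide by (z - 2)^3: f(z) = 17(z - 2)^(-3) + 6(z - 2)^(-2)
Step 3: This finite sum is the Laurent series of f about z = 2.
Step 4: Coefficient of (z - 2)^(-3) = 6*2 + 5 = 17

17


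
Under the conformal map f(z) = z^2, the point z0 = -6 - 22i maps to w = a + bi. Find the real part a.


Step 1: z0 = -6 - 22i
Step 2: z0^2 = (-6)^2 - (-22)^2 + 264i
Step 3: real part = 36 - 484 = -448

-448


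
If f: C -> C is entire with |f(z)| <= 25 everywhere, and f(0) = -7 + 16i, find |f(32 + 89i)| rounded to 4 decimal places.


Step 1: By Liouville's theorem, a bounded entire function is constant.
Step 2: f(z) = f(0) = -7 + 16i for all z.
Step 3: |f(w)| = |-7 + 16i| = sqrt(49 + 256)
Step 4: = 17.4642

17.4642


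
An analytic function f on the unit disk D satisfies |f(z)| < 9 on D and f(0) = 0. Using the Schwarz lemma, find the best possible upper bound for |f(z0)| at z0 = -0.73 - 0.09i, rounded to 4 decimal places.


Step 1: g = f/9 maps D -> D with g(0) = 0, so by the Schwarz lemma |g(z)| <= |z|, i.e. |f(z)| <= 9|z|; this is sharp (f(z) = 9z).
Step 2: |z0|^2 = (-0.73)^2 + (-0.09)^2 = 0.541
Step 3: |z0| = sqrt(0.541) = 0.735527
Step 4: Best bound = 9 * |z0| = 9 * 0.735527 = 6.6197

6.6197


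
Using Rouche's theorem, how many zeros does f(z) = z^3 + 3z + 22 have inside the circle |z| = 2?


Step 1: On |z| = 2 the three terms have sizes |z^3| = 2^3 = 8, |3z| = 3*2 = 6, |22| = 22
Step 2: The dominant term is g(z) = 22; let h(z) = z^3 + 3z so f = g + h
Step 3: On |z| = 2: |g| = 22 and |h| <= 8 + 6 = 14
Step 4: Since 22 > 14, |h| < |g| on |z| = 2, so by Rouche f has the same number of zeros as g inside |z| < 2
Step 5: g(z) = 22 is a nonzero constant with no zeros inside |z| < 2. Answer = 0

0


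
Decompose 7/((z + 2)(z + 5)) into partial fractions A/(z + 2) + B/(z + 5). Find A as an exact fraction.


Step 1: Multiply both sides by (z + 2) and set z = -2
Step 2: A = 7 / (-2 + 5)
Step 3: A = 7 / 3
Step 4: A = 7/3

7/3


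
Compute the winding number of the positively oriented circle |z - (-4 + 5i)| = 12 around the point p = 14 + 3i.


Step 1: Center c = (-4, 5), radius = 12
Step 2: |p - c|^2 = 18^2 + (-2)^2 = 328
Step 3: r^2 = 144
Step 4: |p-c| > r so winding number = 0

0


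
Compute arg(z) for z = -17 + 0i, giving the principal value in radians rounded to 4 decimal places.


Step 1: z = -17 + 0i
Step 2: arg(z) = atan2(0, -17)
Step 3: arg(z) = 3.1416

3.1416


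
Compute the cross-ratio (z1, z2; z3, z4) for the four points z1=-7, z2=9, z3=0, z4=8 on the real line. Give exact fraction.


Step 1: (z1-z3)(z2-z4) = (-7) * 1 = -7
Step 2: (z1-z4)(z2-z3) = (-15) * 9 = -135
Step 3: Cross-ratio = 7/135 = 7/135

7/135


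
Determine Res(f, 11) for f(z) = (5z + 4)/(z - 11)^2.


Step 1: Pole of order 2 at z = 11
Step 2: Res = lim d/dz [(z - 11)^2 * f(z)] as z -> 11
Step 3: (z - 11)^2 * f(z) = 5z + 4
Step 4: d/dz[5z + 4] = 5

5


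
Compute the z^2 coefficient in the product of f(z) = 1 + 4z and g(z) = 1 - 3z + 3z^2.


Step 1: z^2 term in f*g comes from: (1)*(3z^2) + (4z)*(-3z) + (0)*(1)
Step 2: = 3 - 12 + 0
Step 3: = -9

-9


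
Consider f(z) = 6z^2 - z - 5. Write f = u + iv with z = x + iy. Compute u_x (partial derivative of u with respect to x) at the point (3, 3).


Step 1: f(z) = 6(x+iy)^2 - (x+iy) - 5
Step 2: u = 6(x^2 - y^2) - x - 5
Step 3: u_x = 12x - 1
Step 4: At (3, 3): u_x = 36 - 1 = 35

35


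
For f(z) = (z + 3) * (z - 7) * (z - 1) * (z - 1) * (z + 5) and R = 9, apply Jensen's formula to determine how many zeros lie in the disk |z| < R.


Jensen's formula: (1/2pi)*integral log|f(Re^it)|dt = log|f(0)| + sum_{|a_k|<R} log(R/|a_k|)
Step 1: f(0) = 3 * (-7) * (-1) * (-1) * 5 = -105
Step 2: log|f(0)| = log|-3| + log|7| + log|1| + log|1| + log|-5| = 4.654
Step 3: Zeros inside |z| < 9: -3, 7, 1, 1, -5
Step 4: Jensen sum = log(9/3) + log(9/7) + log(9/1) + log(9/1) + log(9/5) = 6.3322
Step 5: n(R) = number of terms in the Jensen sum = count of zeros inside |z| < 9 = 5

5


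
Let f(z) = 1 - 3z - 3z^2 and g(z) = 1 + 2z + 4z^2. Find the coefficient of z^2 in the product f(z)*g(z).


Step 1: z^2 term in f*g comes from: (1)*(4z^2) + (-3z)*(2z) + (-3z^2)*(1)
Step 2: = 4 - 6 - 3
Step 3: = -5

-5


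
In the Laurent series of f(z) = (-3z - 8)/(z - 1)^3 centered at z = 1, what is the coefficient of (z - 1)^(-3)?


Step 1: Write the numerator in powers of (z - 1): -3z - 8 = -3(z - 1) + (-3*1 - 8) = -3(z - 1) - 11
Step 2: Divide by (z - 1)^3: f(z) = -11(z - 1)^(-3) - 3(z - 1)^(-2)
Step 3: This finite sum is the Laurent series of f about z = 1.
Step 4: Coefficient of (z - 1)^(-3) = -3*1 - 8 = -11

-11


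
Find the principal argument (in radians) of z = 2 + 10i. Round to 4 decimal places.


Step 1: z = 2 + 10i
Step 2: arg(z) = atan2(10, 2)
Step 3: arg(z) = 1.3734

1.3734
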